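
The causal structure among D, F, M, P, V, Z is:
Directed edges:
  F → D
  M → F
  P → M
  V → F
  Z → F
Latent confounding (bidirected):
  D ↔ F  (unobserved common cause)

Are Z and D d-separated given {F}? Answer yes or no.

Bayes-Ball from Z | {F} reaches {D,M,P,V}.
D ∈ reach(Z|{F}) ⇒ Z ⊥̸ D | {F}.

No — Z and D are d-connected given {F}.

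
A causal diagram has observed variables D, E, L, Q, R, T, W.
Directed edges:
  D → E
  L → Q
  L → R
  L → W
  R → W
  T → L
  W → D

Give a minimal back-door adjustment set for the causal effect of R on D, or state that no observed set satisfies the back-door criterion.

desc(R)\{R}={D,E,W}; candidates ⊆ {L,Q,T}.
size 0: {}; under {} R still reaches {D,E,L,Q,T,W} ∋ D.
{L}: R⊥D given {L} in G with R→· removed — back-door holds.

R→D: minimal back-door set {L}.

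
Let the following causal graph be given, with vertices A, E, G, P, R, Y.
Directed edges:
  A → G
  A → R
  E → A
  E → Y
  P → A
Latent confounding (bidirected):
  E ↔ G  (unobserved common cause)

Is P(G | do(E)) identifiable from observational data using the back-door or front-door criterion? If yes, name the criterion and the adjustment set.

desc(E)\{E}={A,G,R,Y}; candidates ⊆ {P}.
E↔G: latent back-door arc(s) into E.
size 0: {}; under {} E still reaches {G} ∋ G.
size 1: {P}; under {P} E still reaches {G} ∋ G.
E↔G cannot be blocked by any observed set — no back-door set.
{A}: (i) intercepts every directed E→G path; (ii) no back-door E→{A}; (iii) {E} blocks every back-door {A}→G. Front-door holds.
P(G|do(E)) = Σ_{A} P(A|E) Σ_{E'} P(G|A,E')P(E').

P(G|do(E)): frontdoor, adjust for {A}.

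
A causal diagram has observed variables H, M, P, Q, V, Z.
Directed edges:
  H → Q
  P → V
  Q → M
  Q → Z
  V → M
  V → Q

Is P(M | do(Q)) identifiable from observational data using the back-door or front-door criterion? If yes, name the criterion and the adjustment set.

P(M|do(Q)): backdoor, adjust for {V}.

desc(Q)\{Q}={M,Z}; candidates ⊆ {H,P,V}.
size 0: {}; under {} Q still reaches {H,M,P,V} ∋ M.
{V}: Q⊥M given {V} in G with Q→· removed — back-door holds.
P(M|do(Q)) = Σ_{V} P(M|Q,V)·P(V).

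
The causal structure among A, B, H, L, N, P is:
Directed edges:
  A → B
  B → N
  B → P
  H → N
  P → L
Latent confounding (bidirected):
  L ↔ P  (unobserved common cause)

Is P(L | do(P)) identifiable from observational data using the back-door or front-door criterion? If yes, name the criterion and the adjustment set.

desc(P)\{P}={L}; candidates ⊆ {A,B,H,N}.
P↔L: latent back-door arc(s) into P.
size 0: {}; under {} P still reaches {A,B,L,N} ∋ L.
size 1: {A}, {B}, {H} …(+1); under {A} P still reaches {B,L,N} ∋ L.
size 2: {A,B}, {A,H}, {A,N} …(+3); under {A,B} P still reaches {L} ∋ L.
P↔L cannot be blocked by any observed set — no back-door set.
No mediator lies on a directed P→…→L path.
Neither criterion identifies P(L|do(P)) in this graph.

P(L|do(P)): not identifiable (no BD/FD set).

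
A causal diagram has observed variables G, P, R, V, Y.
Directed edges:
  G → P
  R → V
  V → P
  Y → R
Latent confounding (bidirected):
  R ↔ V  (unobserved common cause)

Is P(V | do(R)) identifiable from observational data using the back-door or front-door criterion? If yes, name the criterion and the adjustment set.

P(V|do(R)): not identifiable (no BD/FD set).

desc(R)\{R}={P,V}; candidates ⊆ {G,Y}.
R↔V: latent back-door arc(s) into R.
size 0: {}; under {} R still reaches {P,V,Y} ∋ V.
size 1: {G}, {Y}; under {G} R still reaches {P,V,Y} ∋ V.
size 2: {G,Y}; under {G,Y} R still reaches {P,V} ∋ V.
R↔V cannot be blocked by any observed set — no back-door set.
No mediator lies on a directed R→…→V path.
Neither criterion identifies P(V|do(R)) in this graph.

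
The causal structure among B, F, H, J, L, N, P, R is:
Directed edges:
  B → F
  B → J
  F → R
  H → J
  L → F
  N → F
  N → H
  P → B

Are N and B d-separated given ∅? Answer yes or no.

Bayes-Ball from N | ∅ reaches {F,H,J,R}.
B ∉ reach(N|∅) ⇒ N ⊥ B | ∅.

Yes — N ⊥ B | ∅.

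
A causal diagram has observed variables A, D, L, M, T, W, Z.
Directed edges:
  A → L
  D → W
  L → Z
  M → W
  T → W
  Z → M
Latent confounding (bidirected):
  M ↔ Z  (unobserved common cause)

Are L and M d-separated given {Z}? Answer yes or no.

No — L and M are d-connected given {Z}.

Bayes-Ball from L | {Z} reaches {A,M,W}.
M ∈ reach(L|{Z}) ⇒ L ⊥̸ M | {Z}.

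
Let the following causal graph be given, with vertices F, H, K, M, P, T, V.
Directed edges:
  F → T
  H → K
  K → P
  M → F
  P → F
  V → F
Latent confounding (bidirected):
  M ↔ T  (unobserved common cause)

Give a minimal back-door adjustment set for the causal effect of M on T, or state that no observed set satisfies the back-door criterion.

desc(M)\{M}={F,T}; candidates ⊆ {H,K,P,V}.
M↔T: latent back-door arc(s) into M.
size 0: {}; under {} M still reaches {T} ∋ T.
size 1: {H}, {K}, {P} …(+1); under {H} M still reaches {T} ∋ T.
size 2: {H,K}, {H,P}, {H,V} …(+3); under {H,K} M still reaches {T} ∋ T.
M↔T cannot be blocked by any observed set — no back-door set.

M→T: no observed back-door set.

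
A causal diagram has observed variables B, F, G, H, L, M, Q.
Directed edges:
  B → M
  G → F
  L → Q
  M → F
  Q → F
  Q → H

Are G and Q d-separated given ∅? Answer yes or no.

Bayes-Ball from G | ∅ reaches {F}.
Q ∉ reach(G|∅) ⇒ G ⊥ Q | ∅.

Yes — G ⊥ Q | ∅.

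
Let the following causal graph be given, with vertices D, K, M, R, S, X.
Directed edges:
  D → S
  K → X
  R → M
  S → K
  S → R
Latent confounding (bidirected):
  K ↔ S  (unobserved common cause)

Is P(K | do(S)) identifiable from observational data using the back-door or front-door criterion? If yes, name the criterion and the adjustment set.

P(K|do(S)): not identifiable (no BD/FD set).

desc(S)\{S}={K,M,R,X}; candidates ⊆ {D}.
S↔K: latent back-door arc(s) into S.
size 0: {}; under {} S still reaches {D,K,X} ∋ K.
size 1: {D}; under {D} S still reaches {K,X} ∋ K.
S↔K cannot be blocked by any observed set — no back-door set.
No mediator lies on a directed S→…→K path.
Neither criterion identifies P(K|do(S)) in this graph.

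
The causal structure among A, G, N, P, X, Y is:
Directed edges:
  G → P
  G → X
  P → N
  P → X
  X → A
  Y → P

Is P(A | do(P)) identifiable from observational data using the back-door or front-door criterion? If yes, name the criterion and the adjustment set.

desc(P)\{P}={A,N,X}; candidates ⊆ {G,Y}.
size 0: {}; under {} P still reaches {A,G,X,Y} ∋ A.
{G}: P⊥A given {G} in G with P→· removed — back-door holds.
P(A|do(P)) = Σ_{G} P(A|P,G)·P(G).

P(A|do(P)): backdoor, adjust for {G}.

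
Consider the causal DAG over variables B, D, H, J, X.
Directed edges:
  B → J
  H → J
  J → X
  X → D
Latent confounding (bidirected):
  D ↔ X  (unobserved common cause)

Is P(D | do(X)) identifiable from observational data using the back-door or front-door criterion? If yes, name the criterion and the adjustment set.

desc(X)\{X}={D}; candidates ⊆ {B,H,J}.
X↔D: latent back-door arc(s) into X.
size 0: {}; under {} X still reaches {B,D,H,J} ∋ D.
size 1: {B}, {H}, {J}; under {B} X still reaches {D,H,J} ∋ D.
size 2: {B,H}, {B,J}, {H,J}; under {B,H} X still reaches {D,J} ∋ D.
X↔D cannot be blocked by any observed set — no back-door set.
No mediator lies on a directed X→…→D path.
Neither criterion identifies P(D|do(X)) in this graph.

P(D|do(X)): not identifiable (no BD/FD set).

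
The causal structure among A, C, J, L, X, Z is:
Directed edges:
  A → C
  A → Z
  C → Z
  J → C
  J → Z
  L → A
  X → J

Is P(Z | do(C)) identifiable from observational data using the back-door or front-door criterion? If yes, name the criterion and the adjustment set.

P(Z|do(C)): backdoor, adjust for {A, J}.

desc(C)\{C}={Z}; candidates ⊆ {A,J,L,X}.
size 0: {}; under {} C still reaches {A,J,L,X,Z} ∋ Z.
size 1: {A}, {J}, {L} …(+1); under {A} C still reaches {J,X,Z} ∋ Z.
{A,J}: C⊥Z given {A,J} in G with C→· removed — back-door holds.
P(Z|do(C)) = Σ_{A,J} P(Z|C,A,J)·P(A,J).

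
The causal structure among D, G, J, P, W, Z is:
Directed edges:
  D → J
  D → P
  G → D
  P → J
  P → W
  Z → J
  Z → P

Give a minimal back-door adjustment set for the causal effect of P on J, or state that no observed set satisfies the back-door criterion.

desc(P)\{P}={J,W}; candidates ⊆ {D,G,Z}.
size 0: {}; under {} P still reaches {D,G,J,Z} ∋ J.
size 1: {D}, {G}, {Z}; under {D} P still reaches {J,Z} ∋ J.
{D,Z}: P⊥J given {D,Z} in G with P→· removed — back-door holds.

P→J: minimal back-door set {D, Z}.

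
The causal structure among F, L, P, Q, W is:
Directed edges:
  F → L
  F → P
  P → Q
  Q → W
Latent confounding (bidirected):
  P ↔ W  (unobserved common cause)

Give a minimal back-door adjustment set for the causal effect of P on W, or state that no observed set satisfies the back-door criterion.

P→W: no observed back-door set.

desc(P)\{P}={Q,W}; candidates ⊆ {F,L}.
P↔W: latent back-door arc(s) into P.
size 0: {}; under {} P still reaches {F,L,W} ∋ W.
size 1: {F}, {L}; under {F} P still reaches {W} ∋ W.
size 2: {F,L}; under {F,L} P still reaches {W} ∋ W.
P↔W cannot be blocked by any observed set — no back-door set.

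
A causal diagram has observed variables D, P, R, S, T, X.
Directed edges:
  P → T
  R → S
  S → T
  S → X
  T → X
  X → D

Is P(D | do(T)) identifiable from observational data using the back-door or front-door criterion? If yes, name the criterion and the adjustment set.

P(D|do(T)): backdoor, adjust for {S}.

desc(T)\{T}={D,X}; candidates ⊆ {P,R,S}.
size 0: {}; under {} T still reaches {D,P,R,S,X} ∋ D.
{S}: T⊥D given {S} in G with T→· removed — back-door holds.
P(D|do(T)) = Σ_{S} P(D|T,S)·P(S).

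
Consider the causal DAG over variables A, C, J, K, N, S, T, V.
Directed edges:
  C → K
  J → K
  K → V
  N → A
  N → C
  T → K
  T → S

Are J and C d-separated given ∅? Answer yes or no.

Yes — J ⊥ C | ∅.

Bayes-Ball from J | ∅ reaches {K,V}.
C ∉ reach(J|∅) ⇒ J ⊥ C | ∅.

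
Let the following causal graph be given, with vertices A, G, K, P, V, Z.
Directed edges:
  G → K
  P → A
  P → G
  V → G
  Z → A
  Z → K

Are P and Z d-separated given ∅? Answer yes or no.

Yes — P ⊥ Z | ∅.

Bayes-Ball from P | ∅ reaches {A,G,K}.
Z ∉ reach(P|∅) ⇒ P ⊥ Z | ∅.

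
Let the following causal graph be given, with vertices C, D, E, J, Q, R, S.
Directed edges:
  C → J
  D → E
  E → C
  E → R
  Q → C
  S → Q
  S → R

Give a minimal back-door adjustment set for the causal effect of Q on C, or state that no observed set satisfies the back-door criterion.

Q→C: minimal back-door set ∅.

desc(Q)\{Q}={C,J}; candidates ⊆ {D,E,R,S}.
∅: Q⊥C given ∅ in G with Q→· removed — back-door holds.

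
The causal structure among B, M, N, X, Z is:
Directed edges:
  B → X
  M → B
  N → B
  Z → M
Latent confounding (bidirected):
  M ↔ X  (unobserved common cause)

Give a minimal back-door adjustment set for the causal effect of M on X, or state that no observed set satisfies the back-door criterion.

M→X: no observed back-door set.

desc(M)\{M}={B,X}; candidates ⊆ {N,Z}.
M↔X: latent back-door arc(s) into M.
size 0: {}; under {} M still reaches {X,Z} ∋ X.
size 1: {N}, {Z}; under {N} M still reaches {X,Z} ∋ X.
size 2: {N,Z}; under {N,Z} M still reaches {X} ∋ X.
M↔X cannot be blocked by any observed set — no back-door set.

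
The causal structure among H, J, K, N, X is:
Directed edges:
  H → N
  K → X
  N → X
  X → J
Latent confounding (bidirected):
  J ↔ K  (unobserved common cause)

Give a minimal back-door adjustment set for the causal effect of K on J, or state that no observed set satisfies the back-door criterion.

K→J: no observed back-door set.

desc(K)\{K}={J,X}; candidates ⊆ {H,N}.
K↔J: latent back-door arc(s) into K.
size 0: {}; under {} K still reaches {J} ∋ J.
size 1: {H}, {N}; under {H} K still reaches {J} ∋ J.
size 2: {H,N}; under {H,N} K still reaches {J} ∋ J.
K↔J cannot be blocked by any observed set — no back-door set.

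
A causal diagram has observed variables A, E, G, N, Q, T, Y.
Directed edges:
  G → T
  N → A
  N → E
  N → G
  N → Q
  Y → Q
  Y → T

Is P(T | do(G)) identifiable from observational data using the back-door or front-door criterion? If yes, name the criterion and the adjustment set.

P(T|do(G)): backdoor, adjust for ∅.

desc(G)\{G}={T}; candidates ⊆ {A,E,N,Q,Y}.
∅: G⊥T given ∅ in G with G→· removed — back-door holds.
P(T|do(G)) = P(T|G) — no adjustment needed.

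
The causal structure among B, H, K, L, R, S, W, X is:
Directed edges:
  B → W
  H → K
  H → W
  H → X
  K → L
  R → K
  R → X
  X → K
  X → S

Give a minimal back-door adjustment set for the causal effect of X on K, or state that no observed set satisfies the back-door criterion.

desc(X)\{X}={K,L,S}; candidates ⊆ {B,H,R,W}.
size 0: {}; under {} X still reaches {H,K,L,R,W} ∋ K.
size 1: {B}, {H}, {R} …(+1); under {B} X still reaches {H,K,L,R,W} ∋ K.
{H,R}: X⊥K given {H,R} in G with X→· removed — back-door holds.

X→K: minimal back-door set {H, R}.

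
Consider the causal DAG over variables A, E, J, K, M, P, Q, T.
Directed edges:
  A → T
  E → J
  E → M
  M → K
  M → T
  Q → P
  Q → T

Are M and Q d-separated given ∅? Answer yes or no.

Yes — M ⊥ Q | ∅.

Bayes-Ball from M | ∅ reaches {E,J,K,T}.
Q ∉ reach(M|∅) ⇒ M ⊥ Q | ∅.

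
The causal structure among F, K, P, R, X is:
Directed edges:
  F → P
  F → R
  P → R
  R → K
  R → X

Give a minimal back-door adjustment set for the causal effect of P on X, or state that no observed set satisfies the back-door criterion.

P→X: minimal back-door set {F}.

desc(P)\{P}={K,R,X}; candidates ⊆ {F}.
size 0: {}; under {} P still reaches {F,K,R,X} ∋ X.
{F}: P⊥X given {F} in G with P→· removed — back-door holds.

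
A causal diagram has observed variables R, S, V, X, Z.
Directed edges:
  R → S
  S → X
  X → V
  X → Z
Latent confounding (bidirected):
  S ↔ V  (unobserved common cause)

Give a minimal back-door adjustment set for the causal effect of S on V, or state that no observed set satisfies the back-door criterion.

desc(S)\{S}={V,X,Z}; candidates ⊆ {R}.
S↔V: latent back-door arc(s) into S.
size 0: {}; under {} S still reaches {R,V} ∋ V.
size 1: {R}; under {R} S still reaches {V} ∋ V.
S↔V cannot be blocked by any observed set — no back-door set.

S→V: no observed back-door set.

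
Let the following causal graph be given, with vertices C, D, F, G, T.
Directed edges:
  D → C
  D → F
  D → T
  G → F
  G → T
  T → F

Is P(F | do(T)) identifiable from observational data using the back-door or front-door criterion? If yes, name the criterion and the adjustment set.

P(F|do(T)): backdoor, adjust for {D, G}.

desc(T)\{T}={F}; candidates ⊆ {C,D,G}.
size 0: {}; under {} T still reaches {C,D,F,G} ∋ F.
size 1: {C}, {D}, {G}; under {C} T still reaches {D,F,G} ∋ F.
{D,G}: T⊥F given {D,G} in G with T→· removed — back-door holds.
P(F|do(T)) = Σ_{D,G} P(F|T,D,G)·P(D,G).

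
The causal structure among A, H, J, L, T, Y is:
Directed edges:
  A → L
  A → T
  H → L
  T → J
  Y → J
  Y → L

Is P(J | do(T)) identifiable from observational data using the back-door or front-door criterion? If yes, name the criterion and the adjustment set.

P(J|do(T)): backdoor, adjust for ∅.

desc(T)\{T}={J}; candidates ⊆ {A,H,L,Y}.
∅: T⊥J given ∅ in G with T→· removed — back-door holds.
P(J|do(T)) = P(J|T) — no adjustment needed.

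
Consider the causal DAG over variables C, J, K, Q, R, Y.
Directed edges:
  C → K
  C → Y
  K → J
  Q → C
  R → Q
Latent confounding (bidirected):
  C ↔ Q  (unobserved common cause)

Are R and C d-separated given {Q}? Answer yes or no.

No — R and C are d-connected given {Q}.

Bayes-Ball from R | {Q} reaches {C,J,K,Y}.
C ∈ reach(R|{Q}) ⇒ R ⊥̸ C | {Q}.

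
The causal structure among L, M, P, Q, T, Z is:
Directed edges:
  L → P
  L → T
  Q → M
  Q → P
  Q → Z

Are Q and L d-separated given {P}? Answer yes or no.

Bayes-Ball from Q | {P} reaches {L,M,T,Z}.
L ∈ reach(Q|{P}) ⇒ Q ⊥̸ L | {P}.

No — Q and L are d-connected given {P}.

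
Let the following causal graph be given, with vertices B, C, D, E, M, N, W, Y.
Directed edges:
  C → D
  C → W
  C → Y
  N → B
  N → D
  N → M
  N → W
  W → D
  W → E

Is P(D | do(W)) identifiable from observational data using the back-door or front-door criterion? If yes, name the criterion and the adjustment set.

desc(W)\{W}={D,E}; candidates ⊆ {B,C,M,N,Y}.
size 0: {}; under {} W still reaches {B,C,D,M,N,Y} ∋ D.
size 1: {B}, {C}, {M} …(+2); under {B} W still reaches {C,D,M,N,Y} ∋ D.
{C,N}: W⊥D given {C,N} in G with W→· removed — back-door holds.
P(D|do(W)) = Σ_{C,N} P(D|W,C,N)·P(C,N).

P(D|do(W)): backdoor, adjust for {C, N}.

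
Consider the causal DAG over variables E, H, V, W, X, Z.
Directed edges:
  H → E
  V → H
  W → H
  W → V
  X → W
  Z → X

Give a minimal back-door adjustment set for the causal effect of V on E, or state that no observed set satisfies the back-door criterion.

V→E: minimal back-door set {W}.

desc(V)\{V}={E,H}; candidates ⊆ {W,X,Z}.
size 0: {}; under {} V still reaches {E,H,W,X,Z} ∋ E.
{W}: V⊥E given {W} in G with V→· removed — back-door holds.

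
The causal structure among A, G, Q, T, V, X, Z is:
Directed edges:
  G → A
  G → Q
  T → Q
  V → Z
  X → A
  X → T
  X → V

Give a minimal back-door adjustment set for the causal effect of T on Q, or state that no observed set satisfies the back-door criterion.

desc(T)\{T}={Q}; candidates ⊆ {A,G,V,X,Z}.
∅: T⊥Q given ∅ in G with T→· removed — back-door holds.

T→Q: minimal back-door set ∅.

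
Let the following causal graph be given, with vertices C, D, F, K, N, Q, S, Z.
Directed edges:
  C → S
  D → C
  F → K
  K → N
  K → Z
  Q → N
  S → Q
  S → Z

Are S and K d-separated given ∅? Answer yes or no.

Yes — S ⊥ K | ∅.

Bayes-Ball from S | ∅ reaches {C,D,N,Q,Z}.
K ∉ reach(S|∅) ⇒ S ⊥ K | ∅.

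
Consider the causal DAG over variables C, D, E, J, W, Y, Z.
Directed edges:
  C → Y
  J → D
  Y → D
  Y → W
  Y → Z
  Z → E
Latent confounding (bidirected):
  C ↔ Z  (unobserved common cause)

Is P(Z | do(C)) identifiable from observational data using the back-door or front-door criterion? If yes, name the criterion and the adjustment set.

desc(C)\{C}={D,E,W,Y,Z}; candidates ⊆ {J}.
C↔Z: latent back-door arc(s) into C.
size 0: {}; under {} C still reaches {E,Z} ∋ Z.
size 1: {J}; under {J} C still reaches {E,Z} ∋ Z.
C↔Z cannot be blocked by any observed set — no back-door set.
{Y}: (i) intercepts every directed C→Z path; (ii) no back-door C→{Y}; (iii) {C} blocks every back-door {Y}→Z. Front-door holds.
P(Z|do(C)) = Σ_{Y} P(Y|C) Σ_{C'} P(Z|Y,C')P(C').

P(Z|do(C)): frontdoor, adjust for {Y}.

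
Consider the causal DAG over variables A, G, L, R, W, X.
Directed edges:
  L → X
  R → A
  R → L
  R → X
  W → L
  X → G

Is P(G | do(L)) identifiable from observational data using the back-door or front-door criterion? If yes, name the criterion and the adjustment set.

P(G|do(L)): backdoor, adjust for {R}.

desc(L)\{L}={G,X}; candidates ⊆ {A,R,W}.
size 0: {}; under {} L still reaches {A,G,R,W,X} ∋ G.
{R}: L⊥G given {R} in G with L→· removed — back-door holds.
P(G|do(L)) = Σ_{R} P(G|L,R)·P(R).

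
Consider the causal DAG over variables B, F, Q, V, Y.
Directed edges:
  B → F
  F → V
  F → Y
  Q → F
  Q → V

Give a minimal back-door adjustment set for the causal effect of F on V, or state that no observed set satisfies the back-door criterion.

F→V: minimal back-door set {Q}.

desc(F)\{F}={V,Y}; candidates ⊆ {B,Q}.
size 0: {}; under {} F still reaches {B,Q,V} ∋ V.
{Q}: F⊥V given {Q} in G with F→· removed — back-door holds.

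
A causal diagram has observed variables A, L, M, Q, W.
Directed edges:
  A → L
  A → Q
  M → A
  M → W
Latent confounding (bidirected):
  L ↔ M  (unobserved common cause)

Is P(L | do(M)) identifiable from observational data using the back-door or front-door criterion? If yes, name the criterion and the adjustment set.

desc(M)\{M}={A,L,Q,W}; candidates ⊆ {—}.
M↔L: latent back-door arc(s) into M.
size 0: {}; under {} M still reaches {L} ∋ L.
M↔L cannot be blocked by any observed set — no back-door set.
{A}: (i) intercepts every directed M→L path; (ii) no back-door M→{A}; (iii) {M} blocks every back-door {A}→L. Front-door holds.
P(L|do(M)) = Σ_{A} P(A|M) Σ_{M'} P(L|A,M')P(M').

P(L|do(M)): frontdoor, adjust for {A}.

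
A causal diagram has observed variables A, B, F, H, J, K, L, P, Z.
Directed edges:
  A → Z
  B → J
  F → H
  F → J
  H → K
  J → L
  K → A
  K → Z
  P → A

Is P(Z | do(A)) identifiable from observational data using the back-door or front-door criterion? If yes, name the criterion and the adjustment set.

P(Z|do(A)): backdoor, adjust for {K}.

desc(A)\{A}={Z}; candidates ⊆ {B,F,H,J,K,L,P}.
size 0: {}; under {} A still reaches {F,H,J,K,L,P,Z} ∋ Z.
{K}: A⊥Z given {K} in G with A→· removed — back-door holds.
P(Z|do(A)) = Σ_{K} P(Z|A,K)·P(K).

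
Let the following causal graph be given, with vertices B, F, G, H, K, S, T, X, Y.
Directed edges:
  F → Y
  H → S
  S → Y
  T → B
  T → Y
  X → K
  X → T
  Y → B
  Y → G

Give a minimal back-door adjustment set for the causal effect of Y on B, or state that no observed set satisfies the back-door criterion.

Y→B: minimal back-door set {T}.

desc(Y)\{Y}={B,G}; candidates ⊆ {F,H,K,S,T,X}.
size 0: {}; under {} Y still reaches {B,F,H,K,S,T,X} ∋ B.
{T}: Y⊥B given {T} in G with Y→· removed — back-door holds.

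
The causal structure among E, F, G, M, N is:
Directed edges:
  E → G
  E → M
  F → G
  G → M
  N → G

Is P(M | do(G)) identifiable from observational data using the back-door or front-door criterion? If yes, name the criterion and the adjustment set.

desc(G)\{G}={M}; candidates ⊆ {E,F,N}.
size 0: {}; under {} G still reaches {E,F,M,N} ∋ M.
{E}: G⊥M given {E} in G with G→· removed — back-door holds.
P(M|do(G)) = Σ_{E} P(M|G,E)·P(E).

P(M|do(G)): backdoor, adjust for {E}.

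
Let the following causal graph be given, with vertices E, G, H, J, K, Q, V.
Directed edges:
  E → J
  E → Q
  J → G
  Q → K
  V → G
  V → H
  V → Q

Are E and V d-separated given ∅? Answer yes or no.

Bayes-Ball from E | ∅ reaches {G,J,K,Q}.
V ∉ reach(E|∅) ⇒ E ⊥ V | ∅.

Yes — E ⊥ V | ∅.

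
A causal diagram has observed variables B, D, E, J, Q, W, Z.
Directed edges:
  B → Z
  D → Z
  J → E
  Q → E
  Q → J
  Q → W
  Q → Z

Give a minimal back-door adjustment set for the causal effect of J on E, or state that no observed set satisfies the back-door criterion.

desc(J)\{J}={E}; candidates ⊆ {B,D,Q,W,Z}.
size 0: {}; under {} J still reaches {E,Q,W,Z} ∋ E.
{Q}: J⊥E given {Q} in G with J→· removed — back-door holds.

J→E: minimal back-door set {Q}.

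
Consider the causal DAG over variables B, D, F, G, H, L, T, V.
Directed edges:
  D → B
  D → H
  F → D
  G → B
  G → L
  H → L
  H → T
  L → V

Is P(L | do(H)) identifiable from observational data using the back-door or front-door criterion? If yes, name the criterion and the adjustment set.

desc(H)\{H}={L,T,V}; candidates ⊆ {B,D,F,G}.
∅: H⊥L given ∅ in G with H→· removed — back-door holds.
P(L|do(H)) = P(L|H) — no adjustment needed.

P(L|do(H)): backdoor, adjust for ∅.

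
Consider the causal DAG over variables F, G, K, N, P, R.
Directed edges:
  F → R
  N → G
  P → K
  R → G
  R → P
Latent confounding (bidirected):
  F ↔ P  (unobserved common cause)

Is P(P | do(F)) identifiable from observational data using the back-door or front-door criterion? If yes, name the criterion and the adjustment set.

desc(F)\{F}={G,K,P,R}; candidates ⊆ {N}.
F↔P: latent back-door arc(s) into F.
size 0: {}; under {} F still reaches {K,P} ∋ P.
size 1: {N}; under {N} F still reaches {K,P} ∋ P.
F↔P cannot be blocked by any observed set — no back-door set.
{R}: (i) intercepts every directed F→P path; (ii) no back-door F→{R}; (iii) {F} blocks every back-door {R}→P. Front-door holds.
P(P|do(F)) = Σ_{R} P(R|F) Σ_{F'} P(P|R,F')P(F').

P(P|do(F)): frontdoor, adjust for {R}.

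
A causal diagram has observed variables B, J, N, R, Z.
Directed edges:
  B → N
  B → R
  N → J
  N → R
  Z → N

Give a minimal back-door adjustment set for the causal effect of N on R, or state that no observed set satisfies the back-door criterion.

desc(N)\{N}={J,R}; candidates ⊆ {B,Z}.
size 0: {}; under {} N still reaches {B,R,Z} ∋ R.
{B}: N⊥R given {B} in G with N→· removed — back-door holds.

N→R: minimal back-door set {B}.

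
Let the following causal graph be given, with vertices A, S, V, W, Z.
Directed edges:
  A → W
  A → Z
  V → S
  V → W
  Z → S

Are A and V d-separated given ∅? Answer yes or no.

Bayes-Ball from A | ∅ reaches {S,W,Z}.
V ∉ reach(A|∅) ⇒ A ⊥ V | ∅.

Yes — A ⊥ V | ∅.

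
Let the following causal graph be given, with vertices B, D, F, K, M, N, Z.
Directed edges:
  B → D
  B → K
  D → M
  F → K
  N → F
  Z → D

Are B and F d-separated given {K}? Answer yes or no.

No — B and F are d-connected given {K}.

Bayes-Ball from B | {K} reaches {D,F,M,N}.
F ∈ reach(B|{K}) ⇒ B ⊥̸ F | {K}.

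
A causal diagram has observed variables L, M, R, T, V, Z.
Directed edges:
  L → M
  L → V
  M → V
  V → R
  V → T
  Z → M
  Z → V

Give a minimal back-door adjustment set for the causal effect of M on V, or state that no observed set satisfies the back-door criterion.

desc(M)\{M}={R,T,V}; candidates ⊆ {L,Z}.
size 0: {}; under {} M still reaches {L,R,T,V,Z} ∋ V.
size 1: {L}, {Z}; under {L} M still reaches {R,T,V,Z} ∋ V.
{L,Z}: M⊥V given {L,Z} in G with M→· removed — back-door holds.

M→V: minimal back-door set {L, Z}.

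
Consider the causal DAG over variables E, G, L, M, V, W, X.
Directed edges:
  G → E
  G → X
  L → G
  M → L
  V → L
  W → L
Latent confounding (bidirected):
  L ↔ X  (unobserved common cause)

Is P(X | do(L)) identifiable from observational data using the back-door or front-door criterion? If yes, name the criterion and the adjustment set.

P(X|do(L)): frontdoor, adjust for {G}.

desc(L)\{L}={E,G,X}; candidates ⊆ {M,V,W}.
L↔X: latent back-door arc(s) into L.
size 0: {}; under {} L still reaches {M,V,W,X} ∋ X.
size 1: {M}, {V}, {W}; under {M} L still reaches {V,W,X} ∋ X.
size 2: {M,V}, {M,W}, {V,W}; under {M,V} L still reaches {W,X} ∋ X.
L↔X cannot be blocked by any observed set — no back-door set.
{G}: (i) intercepts every directed L→X path; (ii) no back-door L→{G}; (iii) {L} blocks every back-door {G}→X. Front-door holds.
P(X|do(L)) = Σ_{G} P(G|L) Σ_{L'} P(X|G,L')P(L').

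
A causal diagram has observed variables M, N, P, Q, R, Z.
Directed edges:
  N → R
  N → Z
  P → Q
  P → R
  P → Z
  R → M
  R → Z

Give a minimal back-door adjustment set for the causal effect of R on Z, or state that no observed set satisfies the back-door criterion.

R→Z: minimal back-door set {N, P}.

desc(R)\{R}={M,Z}; candidates ⊆ {N,P,Q}.
size 0: {}; under {} R still reaches {N,P,Q,Z} ∋ Z.
size 1: {N}, {P}, {Q}; under {N} R still reaches {P,Q,Z} ∋ Z.
{N,P}: R⊥Z given {N,P} in G with R→· removed — back-door holds.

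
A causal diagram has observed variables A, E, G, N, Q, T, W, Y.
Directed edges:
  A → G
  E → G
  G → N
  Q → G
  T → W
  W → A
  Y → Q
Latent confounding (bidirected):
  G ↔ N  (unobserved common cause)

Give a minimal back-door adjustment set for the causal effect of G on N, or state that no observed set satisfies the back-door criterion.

desc(G)\{G}={N}; candidates ⊆ {A,E,Q,T,W,Y}.
G↔N: latent back-door arc(s) into G.
size 0: {}; under {} G still reaches {A,E,N,Q,T,W,Y} ∋ N.
size 1: {A}, {E}, {Q} …(+3); under {A} G still reaches {E,N,Q,Y} ∋ N.
size 2: {A,E}, {A,Q}, {A,T} …(+12); under {A,E} G still reaches {N,Q,Y} ∋ N.
G↔N cannot be blocked by any observed set — no back-door set.

G→N: no observed back-door set.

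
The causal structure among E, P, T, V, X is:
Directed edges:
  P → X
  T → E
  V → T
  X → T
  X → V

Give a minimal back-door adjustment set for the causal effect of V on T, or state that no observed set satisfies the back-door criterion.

desc(V)\{V}={E,T}; candidates ⊆ {P,X}.
size 0: {}; under {} V still reaches {E,P,T,X} ∋ T.
{X}: V⊥T given {X} in G with V→· removed — back-door holds.

V→T: minimal back-door set {X}.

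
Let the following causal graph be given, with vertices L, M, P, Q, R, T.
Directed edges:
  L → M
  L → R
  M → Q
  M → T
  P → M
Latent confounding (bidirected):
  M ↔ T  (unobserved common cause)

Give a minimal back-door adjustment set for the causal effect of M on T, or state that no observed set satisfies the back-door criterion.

desc(M)\{M}={Q,T}; candidates ⊆ {L,P,R}.
M↔T: latent back-door arc(s) into M.
size 0: {}; under {} M still reaches {L,P,R,T} ∋ T.
size 1: {L}, {P}, {R}; under {L} M still reaches {P,T} ∋ T.
size 2: {L,P}, {L,R}, {P,R}; under {L,P} M still reaches {T} ∋ T.
M↔T cannot be blocked by any observed set — no back-door set.

M→T: no observed back-door set.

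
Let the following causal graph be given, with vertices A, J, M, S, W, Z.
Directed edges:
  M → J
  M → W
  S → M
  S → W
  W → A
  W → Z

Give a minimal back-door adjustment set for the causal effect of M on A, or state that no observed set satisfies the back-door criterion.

desc(M)\{M}={A,J,W,Z}; candidates ⊆ {S}.
size 0: {}; under {} M still reaches {A,S,W,Z} ∋ A.
{S}: M⊥A given {S} in G with M→· removed — back-door holds.

M→A: minimal back-door set {S}.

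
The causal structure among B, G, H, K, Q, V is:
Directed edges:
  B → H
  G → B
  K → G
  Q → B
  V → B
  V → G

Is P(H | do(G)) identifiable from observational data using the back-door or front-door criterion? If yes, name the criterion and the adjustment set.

P(H|do(G)): backdoor, adjust for {V}.

desc(G)\{G}={B,H}; candidates ⊆ {K,Q,V}.
size 0: {}; under {} G still reaches {B,H,K,V} ∋ H.
{V}: G⊥H given {V} in G with G→· removed — back-door holds.
P(H|do(G)) = Σ_{V} P(H|G,V)·P(V).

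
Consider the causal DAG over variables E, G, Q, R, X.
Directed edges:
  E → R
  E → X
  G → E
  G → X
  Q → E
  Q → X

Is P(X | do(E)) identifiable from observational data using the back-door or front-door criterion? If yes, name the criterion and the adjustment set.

P(X|do(E)): backdoor, adjust for {G, Q}.

desc(E)\{E}={R,X}; candidates ⊆ {G,Q}.
size 0: {}; under {} E still reaches {G,Q,X} ∋ X.
size 1: {G}, {Q}; under {G} E still reaches {Q,X} ∋ X.
{G,Q}: E⊥X given {G,Q} in G with E→· removed — back-door holds.
P(X|do(E)) = Σ_{G,Q} P(X|E,G,Q)·P(G,Q).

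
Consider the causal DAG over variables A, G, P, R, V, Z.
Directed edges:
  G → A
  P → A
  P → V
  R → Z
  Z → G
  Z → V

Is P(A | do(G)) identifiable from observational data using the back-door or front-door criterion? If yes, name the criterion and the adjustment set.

desc(G)\{G}={A}; candidates ⊆ {P,R,V,Z}.
∅: G⊥A given ∅ in G with G→· removed — back-door holds.
P(A|do(G)) = P(A|G) — no adjustment needed.

P(A|do(G)): backdoor, adjust for ∅.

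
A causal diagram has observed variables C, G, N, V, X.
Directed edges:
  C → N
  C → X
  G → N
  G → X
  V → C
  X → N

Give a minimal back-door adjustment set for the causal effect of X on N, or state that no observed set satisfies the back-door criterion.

X→N: minimal back-door set {C, G}.

desc(X)\{X}={N}; candidates ⊆ {C,G,V}.
size 0: {}; under {} X still reaches {C,G,N,V} ∋ N.
size 1: {C}, {G}, {V}; under {C} X still reaches {G,N} ∋ N.
{C,G}: X⊥N given {C,G} in G with X→· removed — back-door holds.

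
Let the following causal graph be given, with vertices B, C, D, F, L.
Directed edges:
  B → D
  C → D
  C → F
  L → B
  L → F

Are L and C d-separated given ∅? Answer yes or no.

Yes — L ⊥ C | ∅.

Bayes-Ball from L | ∅ reaches {B,D,F}.
C ∉ reach(L|∅) ⇒ L ⊥ C | ∅.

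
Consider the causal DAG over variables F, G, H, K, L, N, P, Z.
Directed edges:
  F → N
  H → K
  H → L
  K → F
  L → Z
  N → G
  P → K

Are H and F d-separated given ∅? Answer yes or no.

No — H and F are d-connected given ∅.

Bayes-Ball from H | ∅ reaches {F,G,K,L,N,Z}.
F ∈ reach(H|∅) ⇒ H ⊥̸ F | ∅.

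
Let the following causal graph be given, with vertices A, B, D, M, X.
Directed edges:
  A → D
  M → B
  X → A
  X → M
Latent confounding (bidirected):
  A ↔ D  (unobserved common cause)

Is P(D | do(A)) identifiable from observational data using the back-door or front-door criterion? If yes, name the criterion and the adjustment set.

desc(A)\{A}={D}; candidates ⊆ {B,M,X}.
A↔D: latent back-door arc(s) into A.
size 0: {}; under {} A still reaches {B,D,M,X} ∋ D.
size 1: {B}, {M}, {X}; under {B} A still reaches {D,M,X} ∋ D.
size 2: {B,M}, {B,X}, {M,X}; under {B,M} A still reaches {D,X} ∋ D.
A↔D cannot be blocked by any observed set — no back-door set.
No mediator lies on a directed A→…→D path.
Neither criterion identifies P(D|do(A)) in this graph.

P(D|do(A)): not identifiable (no BD/FD set).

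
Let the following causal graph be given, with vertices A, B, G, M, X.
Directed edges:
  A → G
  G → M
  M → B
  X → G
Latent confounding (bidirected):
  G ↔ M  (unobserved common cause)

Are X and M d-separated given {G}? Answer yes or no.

No — X and M are d-connected given {G}.

Bayes-Ball from X | {G} reaches {A,B,M}.
M ∈ reach(X|{G}) ⇒ X ⊥̸ M | {G}.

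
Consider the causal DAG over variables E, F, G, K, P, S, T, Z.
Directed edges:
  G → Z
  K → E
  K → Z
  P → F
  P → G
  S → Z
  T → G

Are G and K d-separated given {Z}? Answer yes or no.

Bayes-Ball from G | {Z} reaches {E,F,K,P,S,T}.
K ∈ reach(G|{Z}) ⇒ G ⊥̸ K | {Z}.

No — G and K are d-connected given {Z}.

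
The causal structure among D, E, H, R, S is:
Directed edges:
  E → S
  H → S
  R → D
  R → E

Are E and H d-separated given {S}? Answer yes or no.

Bayes-Ball from E | {S} reaches {D,H,R}.
H ∈ reach(E|{S}) ⇒ E ⊥̸ H | {S}.

No — E and H are d-connected given {S}.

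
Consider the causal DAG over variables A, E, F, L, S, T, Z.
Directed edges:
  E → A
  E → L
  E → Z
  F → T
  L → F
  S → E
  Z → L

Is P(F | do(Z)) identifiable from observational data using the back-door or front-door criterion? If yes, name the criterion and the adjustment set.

desc(Z)\{Z}={F,L,T}; candidates ⊆ {A,E,S}.
size 0: {}; under {} Z still reaches {A,E,F,L,S,T} ∋ F.
{E}: Z⊥F given {E} in G with Z→· removed — back-door holds.
P(F|do(Z)) = Σ_{E} P(F|Z,E)·P(E).

P(F|do(Z)): backdoor, adjust for {E}.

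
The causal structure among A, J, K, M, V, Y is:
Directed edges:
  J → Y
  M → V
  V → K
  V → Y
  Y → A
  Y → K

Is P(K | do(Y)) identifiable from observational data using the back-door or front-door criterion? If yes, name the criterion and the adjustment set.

P(K|do(Y)): backdoor, adjust for {V}.

desc(Y)\{Y}={A,K}; candidates ⊆ {J,M,V}.
size 0: {}; under {} Y still reaches {J,K,M,V} ∋ K.
{V}: Y⊥K given {V} in G with Y→· removed — back-door holds.
P(K|do(Y)) = Σ_{V} P(K|Y,V)·P(V).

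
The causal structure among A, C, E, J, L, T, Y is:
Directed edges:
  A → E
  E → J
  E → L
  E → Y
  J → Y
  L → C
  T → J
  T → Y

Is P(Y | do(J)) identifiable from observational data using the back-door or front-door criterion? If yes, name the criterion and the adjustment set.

desc(J)\{J}={Y}; candidates ⊆ {A,C,E,L,T}.
size 0: {}; under {} J still reaches {A,C,E,L,T,Y} ∋ Y.
size 1: {A}, {C}, {E} …(+2); under {A} J still reaches {C,E,L,T,Y} ∋ Y.
{E,T}: J⊥Y given {E,T} in G with J→· removed — back-door holds.
P(Y|do(J)) = Σ_{E,T} P(Y|J,E,T)·P(E,T).

P(Y|do(J)): backdoor, adjust for {E, T}.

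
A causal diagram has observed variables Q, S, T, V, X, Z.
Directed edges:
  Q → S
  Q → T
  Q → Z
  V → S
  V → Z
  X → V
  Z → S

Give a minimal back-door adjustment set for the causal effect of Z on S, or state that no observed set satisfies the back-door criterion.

desc(Z)\{Z}={S}; candidates ⊆ {Q,T,V,X}.
size 0: {}; under {} Z still reaches {Q,S,T,V,X} ∋ S.
size 1: {Q}, {T}, {V} …(+1); under {Q} Z still reaches {S,V,X} ∋ S.
{Q,V}: Z⊥S given {Q,V} in G with Z→· removed — back-door holds.

Z→S: minimal back-door set {Q, V}.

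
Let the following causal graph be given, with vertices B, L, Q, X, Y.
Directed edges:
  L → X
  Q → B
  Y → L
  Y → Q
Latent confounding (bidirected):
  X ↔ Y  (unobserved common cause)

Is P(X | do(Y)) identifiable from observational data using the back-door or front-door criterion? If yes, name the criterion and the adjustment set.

P(X|do(Y)): frontdoor, adjust for {L}.

desc(Y)\{Y}={B,L,Q,X}; candidates ⊆ {—}.
Y↔X: latent back-door arc(s) into Y.
size 0: {}; under {} Y still reaches {X} ∋ X.
Y↔X cannot be blocked by any observed set — no back-door set.
{L}: (i) intercepts every directed Y→X path; (ii) no back-door Y→{L}; (iii) {Y} blocks every back-door {L}→X. Front-door holds.
P(X|do(Y)) = Σ_{L} P(L|Y) Σ_{Y'} P(X|L,Y')P(Y').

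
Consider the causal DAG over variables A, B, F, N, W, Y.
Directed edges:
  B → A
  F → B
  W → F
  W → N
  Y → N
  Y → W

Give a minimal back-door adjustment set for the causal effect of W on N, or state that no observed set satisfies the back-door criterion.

W→N: minimal back-door set {Y}.

desc(W)\{W}={A,B,F,N}; candidates ⊆ {Y}.
size 0: {}; under {} W still reaches {N,Y} ∋ N.
{Y}: W⊥N given {Y} in G with W→· removed — back-door holds.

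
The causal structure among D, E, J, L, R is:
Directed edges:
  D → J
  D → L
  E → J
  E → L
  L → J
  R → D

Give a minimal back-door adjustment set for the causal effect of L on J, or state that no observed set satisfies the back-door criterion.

L→J: minimal back-door set {D, E}.

desc(L)\{L}={J}; candidates ⊆ {D,E,R}.
size 0: {}; under {} L still reaches {D,E,J,R} ∋ J.
size 1: {D}, {E}, {R}; under {D} L still reaches {E,J} ∋ J.
{D,E}: L⊥J given {D,E} in G with L→· removed — back-door holds.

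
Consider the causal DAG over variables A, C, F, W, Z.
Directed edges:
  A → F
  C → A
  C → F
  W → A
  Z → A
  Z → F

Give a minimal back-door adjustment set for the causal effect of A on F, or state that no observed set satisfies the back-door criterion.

A→F: minimal back-door set {C, Z}.

desc(A)\{A}={F}; candidates ⊆ {C,W,Z}.
size 0: {}; under {} A still reaches {C,F,W,Z} ∋ F.
size 1: {C}, {W}, {Z}; under {C} A still reaches {F,W,Z} ∋ F.
{C,Z}: A⊥F given {C,Z} in G with A→· removed — back-door holds.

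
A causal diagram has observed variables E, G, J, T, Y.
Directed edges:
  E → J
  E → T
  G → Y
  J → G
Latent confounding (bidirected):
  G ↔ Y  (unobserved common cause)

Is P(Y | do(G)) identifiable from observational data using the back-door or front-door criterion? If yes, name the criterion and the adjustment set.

desc(G)\{G}={Y}; candidates ⊆ {E,J,T}.
G↔Y: latent back-door arc(s) into G.
size 0: {}; under {} G still reaches {E,J,T,Y} ∋ Y.
size 1: {E}, {J}, {T}; under {E} G still reaches {J,Y} ∋ Y.
size 2: {E,J}, {E,T}, {J,T}; under {E,J} G still reaches {Y} ∋ Y.
G↔Y cannot be blocked by any observed set — no back-door set.
No mediator lies on a directed G→…→Y path.
Neither criterion identifies P(Y|do(G)) in this graph.

P(Y|do(G)): not identifiable (no BD/FD set).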